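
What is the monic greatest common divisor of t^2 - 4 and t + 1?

1

Euclidean algorithm in ℚ[t]:
  t^2 - 4 = (t - 1)(t + 1) + (-3)
  t + 1 = (-(1/3)t - 1/3)(-3) + (0)
The last nonzero remainder is the constant -3, so the polynomials are coprime and gcd = 1.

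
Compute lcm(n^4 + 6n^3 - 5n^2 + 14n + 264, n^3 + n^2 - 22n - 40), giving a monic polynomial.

Euclidean algorithm in ℚ[n]:
  n^4 + 6n^3 - 5n^2 + 14n + 264 = (n + 5)(n^3 + n^2 - 22n - 40) + (12n^2 + 164n + 464)
  n^3 + n^2 - 22n - 40 = ((1/12)n - 19/18)(12n^2 + 164n + 464) + ((1012/9)n + 4048/9)
  12n^2 + 164n + 464 = ((27/253)n + 261/253)((1012/9)n + 4048/9) + (0)
Last nonzero remainder: (1012/9)n + 4048/9. Dividing through by 1012/9 gives the monic gcd n + 4.
Then lcm(f, g) = f·g / gcd(f, g); expanding and making the result monic gives the answer.

n^6 + 3n^5 - 33n^4 - 31n^3 + 272n^2 - 932n - 2640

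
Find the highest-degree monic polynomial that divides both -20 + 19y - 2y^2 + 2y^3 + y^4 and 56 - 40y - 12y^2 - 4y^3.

-1 + y

By polynomial division,
  y^4 + 2y^3 - 2y^2 + 19y - 20 = (-(1/4)y + 1/4)(-4y^3 - 12y^2 - 40y + 56) + (-9y^2 + 43y - 34)
  -4y^3 - 12y^2 - 40y + 56 = ((4/9)y + 280/81)(-9y^2 + 43y - 34) + (-(14056/81)y + 14056/81)
  -9y^2 + 43y - 34 = ((729/14056)y - 1377/7028)(-(14056/81)y + 14056/81) + (0)
Last nonzero remainder: -(14056/81)y + 14056/81. Dividing through by -14056/81 gives the monic gcd y - 1.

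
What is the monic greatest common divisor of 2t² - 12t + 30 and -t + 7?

Repeated division with remainder:
  2t² - 12t + 30 = (-2t - 2)(-t + 7) + (44)
  -t + 7 = (-(1/44)t + 7/44)(44) + (0)
The last nonzero remainder is the constant 44, so the polynomials are coprime and gcd = 1.

1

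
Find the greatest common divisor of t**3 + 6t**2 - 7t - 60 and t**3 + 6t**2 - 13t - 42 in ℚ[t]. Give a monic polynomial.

By polynomial division,
  t**3 + 6t**2 - 7t - 60 = (t**3 + 6t**2 - 13t - 42) + (6t - 18)
  t**3 + 6t**2 - 13t - 42 = ((1/6)t**2 + (3/2)t + 7/3)(6t - 18) + (0)
Last nonzero remainder: 6t - 18. Dividing through by 6 gives the monic gcd t - 3.

t - 3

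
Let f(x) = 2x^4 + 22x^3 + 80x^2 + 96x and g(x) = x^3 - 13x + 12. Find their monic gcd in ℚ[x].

x + 4

Apply the Euclidean algorithm:
  2x^4 + 22x^3 + 80x^2 + 96x = (2x + 22)(x^3 - 13x + 12) + (106x^2 + 358x - 264)
  x^3 - 13x + 12 = ((1/106)x - 179/5618)(106x^2 + 358x - 264) + ((2520/2809)x + 10080/2809)
  106x^2 + 358x - 264 = ((148877/1260)x - 30899/420)((2520/2809)x + 10080/2809) + (0)
Last nonzero remainder: (2520/2809)x + 10080/2809. Dividing through by 2520/2809 gives the monic gcd x + 4.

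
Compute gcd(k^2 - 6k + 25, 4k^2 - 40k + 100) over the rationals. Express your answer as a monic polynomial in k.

1

Euclidean algorithm in ℚ[k]:
  k^2 - 6k + 25 = (1/4)(4k^2 - 40k + 100) + (4k)
  4k^2 - 40k + 100 = (k - 10)(4k) + (100)
  4k = ((1/25)k)(100) + (0)
The last nonzero remainder is the constant 100, so the polynomials are coprime and gcd = 1.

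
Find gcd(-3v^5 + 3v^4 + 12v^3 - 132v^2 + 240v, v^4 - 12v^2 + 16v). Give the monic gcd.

v^3 + 2v^2 - 8v

By polynomial division,
  -3v^5 + 3v^4 + 12v^3 - 132v^2 + 240v = (-3v + 3)(v^4 - 12v^2 + 16v) + (-24v^3 - 48v^2 + 192v)
  v^4 - 12v^2 + 16v = (-(1/24)v + 1/12)(-24v^3 - 48v^2 + 192v) + (0)
Last nonzero remainder: -24v^3 - 48v^2 + 192v. Dividing through by -24 gives the monic gcd v^3 + 2v^2 - 8v.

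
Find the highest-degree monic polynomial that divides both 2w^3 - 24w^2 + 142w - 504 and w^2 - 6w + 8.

Euclidean algorithm in ℚ[w]:
  2w^3 - 24w^2 + 142w - 504 = (2w - 12)(w^2 - 6w + 8) + (54w - 408)
  w^2 - 6w + 8 = ((1/54)w + 7/243)(54w - 408) + (1600/81)
  54w - 408 = ((2187/800)w - 4131/200)(1600/81) + (0)
The last nonzero remainder is the constant 1600/81, so the polynomials are coprime and gcd = 1.

1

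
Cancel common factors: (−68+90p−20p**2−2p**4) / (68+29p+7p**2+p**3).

Euclidean algorithm in ℚ[p]:
  −2p**4−20p**2+90p−68 = (−2p+14)(p**3+7p**2+29p+68) + (−60p**2−180p−1020)
  p**3+7p**2+29p+68 = (−(1/60)p−1/15)(−60p**2−180p−1020) + (0)
Last nonzero remainder: −60p**2−180p−1020. Dividing through by −60 gives the monic gcd p**2+3p+17.
Cancel p**2+3p+17 from numerator and denominator to get the reduced form.

(−4+6p−2p**2)/(4+p)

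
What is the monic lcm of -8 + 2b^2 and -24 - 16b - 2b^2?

-24 - 4b + 6b^2 + b^3

Apply the Euclidean algorithm:
  2b^2 - 8 = (-1)(-2b^2 - 16b - 24) + (-16b - 32)
  -2b^2 - 16b - 24 = ((1/8)b + 3/4)(-16b - 32) + (0)
Last nonzero remainder: -16b - 32. Dividing through by -16 gives the monic gcd b + 2.
Then lcm(f, g) = f·g / gcd(f, g); expanding and making the result monic gives the answer.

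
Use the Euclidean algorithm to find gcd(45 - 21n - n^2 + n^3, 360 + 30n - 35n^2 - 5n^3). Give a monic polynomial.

Repeated division with remainder:
  n^3 - n^2 - 21n + 45 = (-1/5)(-5n^3 - 35n^2 + 30n + 360) + (-8n^2 - 15n + 117)
  -5n^3 - 35n^2 + 30n + 360 = ((5/8)n + 205/64)(-8n^2 - 15n + 117) + ((315/64)n - 945/64)
  -8n^2 - 15n + 117 = (-(512/315)n - 832/105)((315/64)n - 945/64) + (0)
Last nonzero remainder: (315/64)n - 945/64. Dividing through by 315/64 gives the monic gcd n - 3.

-3 + n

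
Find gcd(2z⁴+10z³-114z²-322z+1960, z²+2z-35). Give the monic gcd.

z²+2z-35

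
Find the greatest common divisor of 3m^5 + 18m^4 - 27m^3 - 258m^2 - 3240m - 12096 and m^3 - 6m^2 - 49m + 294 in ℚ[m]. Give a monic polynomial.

Repeated division with remainder:
  3m^5 + 18m^4 - 27m^3 - 258m^2 - 3240m - 12096 = (3m^2 + 36m + 336)(m^3 - 6m^2 - 49m + 294) + (2640m^2 + 2640m - 110880)
  m^3 - 6m^2 - 49m + 294 = ((1/2640)m - 7/2640)(2640m^2 + 2640m - 110880) + (0)
Last nonzero remainder: 2640m^2 + 2640m - 110880. Dividing through by 2640 gives the monic gcd m^2 + m - 42.

m^2 + m - 42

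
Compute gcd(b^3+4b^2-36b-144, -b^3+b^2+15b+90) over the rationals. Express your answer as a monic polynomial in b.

Repeated division with remainder:
  b^3+4b^2-36b-144 = (-1)(-b^3+b^2+15b+90) + (5b^2-21b-54)
  -b^3+b^2+15b+90 = (-(1/5)b-16/25)(5b^2-21b-54) + (-(231/25)b+1386/25)
  5b^2-21b-54 = (-(125/231)b-75/77)(-(231/25)b+1386/25) + (0)
Last nonzero remainder: -(231/25)b+1386/25. Dividing through by -231/25 gives the monic gcd b-6.

b-6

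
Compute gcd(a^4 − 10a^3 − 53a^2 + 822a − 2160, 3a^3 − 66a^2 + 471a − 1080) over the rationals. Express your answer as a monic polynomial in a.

a^2 − 13a + 40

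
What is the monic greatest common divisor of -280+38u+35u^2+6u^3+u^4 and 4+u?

4+u

Euclidean algorithm in ℚ[u]:
  u^4+6u^3+35u^2+38u-280 = (u^3+2u^2+27u-70)(u+4) + (0)
The last nonzero remainder u+4 is already monic.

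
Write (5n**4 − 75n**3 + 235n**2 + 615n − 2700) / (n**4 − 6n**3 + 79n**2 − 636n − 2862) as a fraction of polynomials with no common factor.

(5n**2 − 45n + 100)/(n**2 + 106)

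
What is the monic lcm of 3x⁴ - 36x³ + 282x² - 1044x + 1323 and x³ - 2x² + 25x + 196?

x⁵ - 8x⁴ + 46x³ + 28x² - 951x + 1764

Apply the Euclidean algorithm:
  3x⁴ - 36x³ + 282x² - 1044x + 1323 = (3x - 30)(x³ - 2x² + 25x + 196) + (147x² - 882x + 7203)
  x³ - 2x² + 25x + 196 = ((1/147)x + 4/147)(147x² - 882x + 7203) + (0)
Last nonzero remainder: 147x² - 882x + 7203. Dividing through by 147 gives the monic gcd x² - 6x + 49.
Then lcm(f, g) = f·g / gcd(f, g); expanding and making the result monic gives the answer.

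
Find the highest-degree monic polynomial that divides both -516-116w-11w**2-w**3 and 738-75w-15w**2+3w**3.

By polynomial division,
  -w**3-11w**2-116w-516 = (-1/3)(3w**3-15w**2-75w+738) + (-16w**2-141w-270)
  3w**3-15w**2-75w+738 = (-(3/16)w+663/256)(-16w**2-141w-270) + ((61323/256)w+183969/128)
  -16w**2-141w-270 = (-(4096/61323)w-3840/20441)((61323/256)w+183969/128) + (0)
Last nonzero remainder: (61323/256)w+183969/128. Dividing through by 61323/256 gives the monic gcd w+6.

6+w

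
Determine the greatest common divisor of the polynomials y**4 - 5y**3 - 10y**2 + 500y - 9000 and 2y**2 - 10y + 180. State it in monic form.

y**2 - 5y + 90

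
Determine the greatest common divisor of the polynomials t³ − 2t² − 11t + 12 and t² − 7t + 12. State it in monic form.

Euclidean algorithm in ℚ[t]:
  t³ − 2t² − 11t + 12 = (t + 5)(t² − 7t + 12) + (12t − 48)
  t² − 7t + 12 = ((1/12)t − 1/4)(12t − 48) + (0)
Last nonzero remainder: 12t − 48. Dividing through by 12 gives the monic gcd t − 4.

t − 4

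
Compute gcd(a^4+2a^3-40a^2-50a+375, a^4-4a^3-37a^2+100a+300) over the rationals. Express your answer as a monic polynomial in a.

a^2-25

Apply the Euclidean algorithm:
  a^4+2a^3-40a^2-50a+375 = (a^4-4a^3-37a^2+100a+300) + (6a^3-3a^2-150a+75)
  a^4-4a^3-37a^2+100a+300 = ((1/6)a-7/12)(6a^3-3a^2-150a+75) + (-(55/4)a^2+1375/4)
  6a^3-3a^2-150a+75 = (-(24/55)a+12/55)(-(55/4)a^2+1375/4) + (0)
Last nonzero remainder: -(55/4)a^2+1375/4. Dividing through by -55/4 gives the monic gcd a^2-25.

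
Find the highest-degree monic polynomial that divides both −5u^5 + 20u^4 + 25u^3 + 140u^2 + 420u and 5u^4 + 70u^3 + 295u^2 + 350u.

u^2 + 2u

Apply the Euclidean algorithm:
  −5u^5 + 20u^4 + 25u^3 + 140u^2 + 420u = (−u + 18)(5u^4 + 70u^3 + 295u^2 + 350u) + (−940u^3 − 4820u^2 − 5880u)
  5u^4 + 70u^3 + 295u^2 + 350u = (−(1/188)u − 417/8836)(−940u^3 − 4820u^2 − 5880u) + ((80080/2209)u^2 + (160160/2209)u)
  −940u^3 − 4820u^2 − 5880u = (−(103823/4004)u − 46389/572)((80080/2209)u^2 + (160160/2209)u) + (0)
Last nonzero remainder: (80080/2209)u^2 + (160160/2209)u. Dividing through by 80080/2209 gives the monic gcd u^2 + 2u.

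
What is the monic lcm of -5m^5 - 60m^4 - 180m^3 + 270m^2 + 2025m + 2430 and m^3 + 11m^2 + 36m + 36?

m^6 + 14m^5 + 60m^4 + 18m^3 - 513m^2 - 1296m - 972

Apply the Euclidean algorithm:
  -5m^5 - 60m^4 - 180m^3 + 270m^2 + 2025m + 2430 = (-5m^2 - 5m + 55)(m^3 + 11m^2 + 36m + 36) + (25m^2 + 225m + 450)
  m^3 + 11m^2 + 36m + 36 = ((1/25)m + 2/25)(25m^2 + 225m + 450) + (0)
Last nonzero remainder: 25m^2 + 225m + 450. Dividing through by 25 gives the monic gcd m^2 + 9m + 18.
Then lcm(f, g) = f·g / gcd(f, g); expanding and making the result monic gives the answer.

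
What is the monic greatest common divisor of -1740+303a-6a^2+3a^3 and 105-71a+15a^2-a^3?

By polynomial division,
  3a^3-6a^2+303a-1740 = (-3)(-a^3+15a^2-71a+105) + (39a^2+90a-1425)
  -a^3+15a^2-71a+105 = (-(1/39)a+75/169)(39a^2+90a-1425) + (-(24924/169)a+124620/169)
  39a^2+90a-1425 = (-(2197/8308)a-16055/8308)(-(24924/169)a+124620/169) + (0)
Last nonzero remainder: -(24924/169)a+124620/169. Dividing through by -24924/169 gives the monic gcd a-5.

-5+a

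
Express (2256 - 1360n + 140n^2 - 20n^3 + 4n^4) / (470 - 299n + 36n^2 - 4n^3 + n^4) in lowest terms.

Repeated division with remainder:
  4n^4 - 20n^3 + 140n^2 - 1360n + 2256 = (4)(n^4 - 4n^3 + 36n^2 - 299n + 470) + (-4n^3 - 4n^2 - 164n + 376)
  n^4 - 4n^3 + 36n^2 - 299n + 470 = (-(1/4)n + 5/4)(-4n^3 - 4n^2 - 164n + 376) + (0)
Last nonzero remainder: -4n^3 - 4n^2 - 164n + 376. Dividing through by -4 gives the monic gcd n^3 + n^2 + 41n - 94.
Cancel n^3 + n^2 + 41n - 94 from numerator and denominator to get the reduced form.

(-24 + 4n)/(-5 + n)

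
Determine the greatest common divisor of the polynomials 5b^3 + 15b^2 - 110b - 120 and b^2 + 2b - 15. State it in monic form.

Repeated division with remainder:
  5b^3 + 15b^2 - 110b - 120 = (5b + 5)(b^2 + 2b - 15) + (-45b - 45)
  b^2 + 2b - 15 = (-(1/45)b - 1/45)(-45b - 45) + (-16)
  -45b - 45 = ((45/16)b + 45/16)(-16) + (0)
The last nonzero remainder is the constant -16, so the polynomials are coprime and gcd = 1.

1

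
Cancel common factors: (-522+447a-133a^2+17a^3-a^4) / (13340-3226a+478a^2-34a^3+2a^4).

(-9+6a-a^2)/(230-12a+2a^2)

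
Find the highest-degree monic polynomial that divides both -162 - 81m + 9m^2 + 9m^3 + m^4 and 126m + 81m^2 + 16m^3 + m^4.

18 + 9m + m^2

Repeated division with remainder:
  m^4 + 9m^3 + 9m^2 - 81m - 162 = (m^4 + 16m^3 + 81m^2 + 126m) + (-7m^3 - 72m^2 - 207m - 162)
  m^4 + 16m^3 + 81m^2 + 126m = (-(1/7)m - 40/49)(-7m^3 - 72m^2 - 207m - 162) + (-(360/49)m^2 - (3240/49)m - 6480/49)
  -7m^3 - 72m^2 - 207m - 162 = ((343/360)m + 49/40)(-(360/49)m^2 - (3240/49)m - 6480/49) + (0)
Last nonzero remainder: -(360/49)m^2 - (3240/49)m - 6480/49. Dividing through by -360/49 gives the monic gcd m^2 + 9m + 18.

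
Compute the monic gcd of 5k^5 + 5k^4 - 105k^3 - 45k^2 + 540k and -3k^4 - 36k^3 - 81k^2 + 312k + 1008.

k^2 + k - 12

Apply the Euclidean algorithm:
  5k^5 + 5k^4 - 105k^3 - 45k^2 + 540k = (-(5/3)k + 55/3)(-3k^4 - 36k^3 - 81k^2 + 312k + 1008) + (420k^3 + 1960k^2 - 3500k - 18480)
  -3k^4 - 36k^3 - 81k^2 + 312k + 1008 = (-(1/140)k - 11/210)(420k^3 + 1960k^2 - 3500k - 18480) + (-(10/3)k^2 - (10/3)k + 40)
  420k^3 + 1960k^2 - 3500k - 18480 = (-126k - 462)(-(10/3)k^2 - (10/3)k + 40) + (0)
Last nonzero remainder: -(10/3)k^2 - (10/3)k + 40. Dividing through by -10/3 gives the monic gcd k^2 + k - 12.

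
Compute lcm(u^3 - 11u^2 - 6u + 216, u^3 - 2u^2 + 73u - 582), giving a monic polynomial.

Euclidean algorithm in ℚ[u]:
  u^3 - 11u^2 - 6u + 216 = (u^3 - 2u^2 + 73u - 582) + (-9u^2 - 79u + 798)
  u^3 - 2u^2 + 73u - 582 = (-(1/9)u + 97/81)(-9u^2 - 79u + 798) + ((20758/81)u - 41516/27)
  -9u^2 - 79u + 798 = (-(729/20758)u - 10773/20758)((20758/81)u - 41516/27) + (0)
Last nonzero remainder: (20758/81)u - 41516/27. Dividing through by 20758/81 gives the monic gcd u - 6.
Then lcm(f, g) = f·g / gcd(f, g); expanding and making the result monic gives the answer.

u^5 - 7u^4 + 47u^3 - 875u^2 + 282u + 20952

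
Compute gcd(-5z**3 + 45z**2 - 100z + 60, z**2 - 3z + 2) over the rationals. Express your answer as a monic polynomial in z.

z**2 - 3z + 2

Repeated division with remainder:
  -5z**3 + 45z**2 - 100z + 60 = (-5z + 30)(z**2 - 3z + 2) + (0)
The last nonzero remainder z**2 - 3z + 2 is already monic.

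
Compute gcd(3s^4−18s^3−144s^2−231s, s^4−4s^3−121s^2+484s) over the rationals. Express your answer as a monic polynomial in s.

s^2−11s

By polynomial division,
  3s^4−18s^3−144s^2−231s = (3)(s^4−4s^3−121s^2+484s) + (−6s^3+219s^2−1683s)
  s^4−4s^3−121s^2+484s = (−(1/6)s−65/12)(−6s^3+219s^2−1683s) + ((3139/4)s^2−(34529/4)s)
  −6s^3+219s^2−1683s = (−(24/3139)s+612/3139)((3139/4)s^2−(34529/4)s) + (0)
Last nonzero remainder: (3139/4)s^2−(34529/4)s. Dividing through by 3139/4 gives the monic gcd s^2−11s.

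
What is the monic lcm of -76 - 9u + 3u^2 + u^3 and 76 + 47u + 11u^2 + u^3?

Euclidean algorithm in ℚ[u]:
  u^3 + 3u^2 - 9u - 76 = (u^3 + 11u^2 + 47u + 76) + (-8u^2 - 56u - 152)
  u^3 + 11u^2 + 47u + 76 = (-(1/8)u - 1/2)(-8u^2 - 56u - 152) + (0)
Last nonzero remainder: -8u^2 - 56u - 152. Dividing through by -8 gives the monic gcd u^2 + 7u + 19.
Then lcm(f, g) = f·g / gcd(f, g); expanding and making the result monic gives the answer.

-304 - 112u + 3u^2 + 7u^3 + u^4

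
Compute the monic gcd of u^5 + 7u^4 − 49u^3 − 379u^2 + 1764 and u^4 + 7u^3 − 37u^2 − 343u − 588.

Repeated division with remainder:
  u^5 + 7u^4 − 49u^3 − 379u^2 + 1764 = (u)(u^4 + 7u^3 − 37u^2 − 343u − 588) + (−12u^3 − 36u^2 + 588u + 1764)
  u^4 + 7u^3 − 37u^2 − 343u − 588 = (−(1/12)u − 1/3)(−12u^3 − 36u^2 + 588u + 1764) + (0)
Last nonzero remainder: −12u^3 − 36u^2 + 588u + 1764. Dividing through by −12 gives the monic gcd u^3 + 3u^2 − 49u − 147.

u^3 + 3u^2 − 49u − 147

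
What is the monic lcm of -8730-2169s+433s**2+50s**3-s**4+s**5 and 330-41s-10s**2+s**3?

96030+15129s-6932s**2-117s**3+61s**4-12s**5+s**6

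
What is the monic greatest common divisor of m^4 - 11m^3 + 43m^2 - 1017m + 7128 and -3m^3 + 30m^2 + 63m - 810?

m - 9

Euclidean algorithm in ℚ[m]:
  m^4 - 11m^3 + 43m^2 - 1017m + 7128 = (-(1/3)m + 1/3)(-3m^3 + 30m^2 + 63m - 810) + (54m^2 - 1308m + 7398)
  -3m^3 + 30m^2 + 63m - 810 = (-(1/18)m - 64/81)(54m^2 - 1308m + 7398) + (-(15106/27)m + 15106/3)
  54m^2 - 1308m + 7398 = (-(729/7553)m + 11097/7553)(-(15106/27)m + 15106/3) + (0)
Last nonzero remainder: -(15106/27)m + 15106/3. Dividing through by -15106/27 gives the monic gcd m - 9.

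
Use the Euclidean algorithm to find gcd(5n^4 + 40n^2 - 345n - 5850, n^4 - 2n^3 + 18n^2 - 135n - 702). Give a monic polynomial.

Euclidean algorithm in ℚ[n]:
  5n^4 + 40n^2 - 345n - 5850 = (5)(n^4 - 2n^3 + 18n^2 - 135n - 702) + (10n^3 - 50n^2 + 330n - 2340)
  n^4 - 2n^3 + 18n^2 - 135n - 702 = ((1/10)n + 3/10)(10n^3 - 50n^2 + 330n - 2340) + (0)
Last nonzero remainder: 10n^3 - 50n^2 + 330n - 2340. Dividing through by 10 gives the monic gcd n^3 - 5n^2 + 33n - 234.

n^3 - 5n^2 + 33n - 234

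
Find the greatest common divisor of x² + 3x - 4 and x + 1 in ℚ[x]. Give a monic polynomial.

Repeated division with remainder:
  x² + 3x - 4 = (x + 2)(x + 1) + (-6)
  x + 1 = (-(1/6)x - 1/6)(-6) + (0)
The last nonzero remainder is the constant -6, so the polynomials are coprime and gcd = 1.

1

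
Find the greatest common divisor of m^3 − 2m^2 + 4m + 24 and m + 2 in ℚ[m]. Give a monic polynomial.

m + 2

Repeated division with remainder:
  m^3 − 2m^2 + 4m + 24 = (m^2 − 4m + 12)(m + 2) + (0)
The last nonzero remainder m + 2 is already monic.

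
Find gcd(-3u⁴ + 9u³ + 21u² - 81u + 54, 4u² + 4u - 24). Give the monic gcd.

By polynomial division,
  -3u⁴ + 9u³ + 21u² - 81u + 54 = (-(3/4)u² + 3u - 9/4)(4u² + 4u - 24) + (0)
Last nonzero remainder: 4u² + 4u - 24. Dividing through by 4 gives the monic gcd u² + u - 6.

u² + u - 6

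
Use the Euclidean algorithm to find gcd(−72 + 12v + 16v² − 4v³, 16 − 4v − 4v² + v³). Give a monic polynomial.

2 + v

By polynomial division,
  −4v³ + 16v² + 12v − 72 = (−4)(v³ − 4v² − 4v + 16) + (−4v − 8)
  v³ − 4v² − 4v + 16 = (−(1/4)v² + (3/2)v − 2)(−4v − 8) + (0)
Last nonzero remainder: −4v − 8. Dividing through by −4 gives the monic gcd v + 2.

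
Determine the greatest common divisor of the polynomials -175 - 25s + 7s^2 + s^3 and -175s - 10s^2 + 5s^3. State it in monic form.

Repeated division with remainder:
  s^3 + 7s^2 - 25s - 175 = (1/5)(5s^3 - 10s^2 - 175s) + (9s^2 + 10s - 175)
  5s^3 - 10s^2 - 175s = ((5/9)s - 140/81)(9s^2 + 10s - 175) + (-(4900/81)s - 24500/81)
  9s^2 + 10s - 175 = (-(729/4900)s + 81/140)(-(4900/81)s - 24500/81) + (0)
Last nonzero remainder: -(4900/81)s - 24500/81. Dividing through by -4900/81 gives the monic gcd s + 5.

5 + s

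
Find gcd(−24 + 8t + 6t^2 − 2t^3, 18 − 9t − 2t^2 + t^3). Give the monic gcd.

Repeated division with remainder:
  −2t^3 + 6t^2 + 8t − 24 = (−2)(t^3 − 2t^2 − 9t + 18) + (2t^2 − 10t + 12)
  t^3 − 2t^2 − 9t + 18 = ((1/2)t + 3/2)(2t^2 − 10t + 12) + (0)
Last nonzero remainder: 2t^2 − 10t + 12. Dividing through by 2 gives the monic gcd t^2 − 5t + 6.

6 − 5t + t^2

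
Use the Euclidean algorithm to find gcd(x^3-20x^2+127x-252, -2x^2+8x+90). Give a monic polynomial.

x-9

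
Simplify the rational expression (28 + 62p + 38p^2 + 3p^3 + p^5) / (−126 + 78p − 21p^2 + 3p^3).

(2 + 5p + 4p^2 + p^3)/(−9 + 3p)

Repeated division with remainder:
  p^5 + 3p^3 + 38p^2 + 62p + 28 = ((1/3)p^2 + (7/3)p + 26/3)(3p^3 − 21p^2 + 78p − 126) + (80p^2 − 320p + 1120)
  3p^3 − 21p^2 + 78p − 126 = ((3/80)p − 9/80)(80p^2 − 320p + 1120) + (0)
Last nonzero remainder: 80p^2 − 320p + 1120. Dividing through by 80 gives the monic gcd p^2 − 4p + 14.
Cancel p^2 − 4p + 14 from numerator and denominator to get the reduced form.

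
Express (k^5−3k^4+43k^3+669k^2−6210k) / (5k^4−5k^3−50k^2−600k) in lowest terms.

(k^3+3k^2+61k+1035)/(5k^2+25k+100)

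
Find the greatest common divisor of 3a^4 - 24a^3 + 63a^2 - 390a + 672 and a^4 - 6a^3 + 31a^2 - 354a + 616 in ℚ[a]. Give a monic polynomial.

a^2 - 9a + 14

Apply the Euclidean algorithm:
  3a^4 - 24a^3 + 63a^2 - 390a + 672 = (3)(a^4 - 6a^3 + 31a^2 - 354a + 616) + (-6a^3 - 30a^2 + 672a - 1176)
  a^4 - 6a^3 + 31a^2 - 354a + 616 = (-(1/6)a + 11/6)(-6a^3 - 30a^2 + 672a - 1176) + (198a^2 - 1782a + 2772)
  -6a^3 - 30a^2 + 672a - 1176 = (-(1/33)a - 14/33)(198a^2 - 1782a + 2772) + (0)
Last nonzero remainder: 198a^2 - 1782a + 2772. Dividing through by 198 gives the monic gcd a^2 - 9a + 14.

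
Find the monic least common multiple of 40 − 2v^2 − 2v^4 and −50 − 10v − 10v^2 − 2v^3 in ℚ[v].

Euclidean algorithm in ℚ[v]:
  −2v^4 − 2v^2 + 40 = (v − 5)(−2v^3 − 10v^2 − 10v − 50) + (−42v^2 − 210)
  −2v^3 − 10v^2 − 10v − 50 = ((1/21)v + 5/21)(−42v^2 − 210) + (0)
Last nonzero remainder: −42v^2 − 210. Dividing through by −42 gives the monic gcd v^2 + 5.
Then lcm(f, g) = f·g / gcd(f, g); expanding and making the result monic gives the answer.

−100 − 20v + 5v^2 + v^3 + 5v^4 + v^5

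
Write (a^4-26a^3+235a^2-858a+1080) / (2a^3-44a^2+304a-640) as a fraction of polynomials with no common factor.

(a^2-12a+27)/(2a-16)

Repeated division with remainder:
  a^4-26a^3+235a^2-858a+1080 = ((1/2)a-2)(2a^3-44a^2+304a-640) + (-5a^2+70a-200)
  2a^3-44a^2+304a-640 = (-(2/5)a+16/5)(-5a^2+70a-200) + (0)
Last nonzero remainder: -5a^2+70a-200. Dividing through by -5 gives the monic gcd a^2-14a+40.
Cancel a^2-14a+40 from numerator and denominator to get the reduced form.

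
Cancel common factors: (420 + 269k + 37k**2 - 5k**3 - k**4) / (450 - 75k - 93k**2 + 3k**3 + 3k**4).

(28 + 3k - k**2)/(30 - 21k + 3k**2)

Apply the Euclidean algorithm:
  -k**4 - 5k**3 + 37k**2 + 269k + 420 = (-1/3)(3k**4 + 3k**3 - 93k**2 - 75k + 450) + (-4k**3 + 6k**2 + 244k + 570)
  3k**4 + 3k**3 - 93k**2 - 75k + 450 = (-(3/4)k - 15/8)(-4k**3 + 6k**2 + 244k + 570) + ((405/4)k**2 + 810k + 6075/4)
  -4k**3 + 6k**2 + 244k + 570 = (-(16/405)k + 152/405)((405/4)k**2 + 810k + 6075/4) + (0)
Last nonzero remainder: (405/4)k**2 + 810k + 6075/4. Dividing through by 405/4 gives the monic gcd k**2 + 8k + 15.
Cancel k**2 + 8k + 15 from numerator and denominator to get the reduced form.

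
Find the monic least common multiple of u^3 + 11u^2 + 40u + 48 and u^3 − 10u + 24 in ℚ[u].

Euclidean algorithm in ℚ[u]:
  u^3 + 11u^2 + 40u + 48 = (u^3 − 10u + 24) + (11u^2 + 50u + 24)
  u^3 − 10u + 24 = ((1/11)u − 50/121)(11u^2 + 50u + 24) + ((1026/121)u + 4104/121)
  11u^2 + 50u + 24 = ((1331/1026)u + 121/171)((1026/121)u + 4104/121) + (0)
Last nonzero remainder: (1026/121)u + 4104/121. Dividing through by 1026/121 gives the monic gcd u + 4.
Then lcm(f, g) = f·g / gcd(f, g); expanding and making the result monic gives the answer.

u^5 + 7u^4 + 2u^3 − 46u^2 + 48u + 288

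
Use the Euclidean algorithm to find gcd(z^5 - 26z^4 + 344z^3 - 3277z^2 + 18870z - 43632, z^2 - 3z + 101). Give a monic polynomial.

Euclidean algorithm in ℚ[z]:
  z^5 - 26z^4 + 344z^3 - 3277z^2 + 18870z - 43632 = (z^3 - 23z^2 + 174z - 432)(z^2 - 3z + 101) + (0)
The last nonzero remainder z^2 - 3z + 101 is already monic.

z^2 - 3z + 101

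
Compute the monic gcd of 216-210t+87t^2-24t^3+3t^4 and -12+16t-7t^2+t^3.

-2+t

Repeated division with remainder:
  3t^4-24t^3+87t^2-210t+216 = (3t-3)(t^3-7t^2+16t-12) + (18t^2-126t+180)
  t^3-7t^2+16t-12 = ((1/18)t)(18t^2-126t+180) + (6t-12)
  18t^2-126t+180 = (3t-15)(6t-12) + (0)
Last nonzero remainder: 6t-12. Dividing through by 6 gives the monic gcd t-2.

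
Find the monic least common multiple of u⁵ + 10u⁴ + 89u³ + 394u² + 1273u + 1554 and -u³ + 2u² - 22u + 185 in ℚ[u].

u⁶ + 5u⁵ + 39u⁴ - 51u³ - 697u² - 4811u - 7770

Apply the Euclidean algorithm:
  u⁵ + 10u⁴ + 89u³ + 394u² + 1273u + 1554 = (-u² - 12u - 91)(-u³ + 2u² - 22u + 185) + (497u² + 1491u + 18389)
  -u³ + 2u² - 22u + 185 = (-(1/497)u + 5/497)(497u² + 1491u + 18389) + (0)
Last nonzero remainder: 497u² + 1491u + 18389. Dividing through by 497 gives the monic gcd u² + 3u + 37.
Then lcm(f, g) = f·g / gcd(f, g); expanding and making the result monic gives the answer.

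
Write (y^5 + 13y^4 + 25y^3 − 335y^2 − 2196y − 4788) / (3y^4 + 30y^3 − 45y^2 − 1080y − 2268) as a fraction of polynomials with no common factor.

(y^2 + 6y + 19)/(3y + 9)

Repeated division with remainder:
  y^5 + 13y^4 + 25y^3 − 335y^2 − 2196y − 4788 = ((1/3)y + 1)(3y^4 + 30y^3 − 45y^2 − 1080y − 2268) + (10y^3 + 70y^2 − 360y − 2520)
  3y^4 + 30y^3 − 45y^2 − 1080y − 2268 = ((3/10)y + 9/10)(10y^3 + 70y^2 − 360y − 2520) + (0)
Last nonzero remainder: 10y^3 + 70y^2 − 360y − 2520. Dividing through by 10 gives the monic gcd y^3 + 7y^2 − 36y − 252.
Cancel y^3 + 7y^2 − 36y − 252 from numerator and denominator to get the reduced form.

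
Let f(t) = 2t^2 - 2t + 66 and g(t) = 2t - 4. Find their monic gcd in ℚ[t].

Apply the Euclidean algorithm:
  2t^2 - 2t + 66 = (t + 1)(2t - 4) + (70)
  2t - 4 = ((1/35)t - 2/35)(70) + (0)
The last nonzero remainder is the constant 70, so the polynomials are coprime and gcd = 1.

1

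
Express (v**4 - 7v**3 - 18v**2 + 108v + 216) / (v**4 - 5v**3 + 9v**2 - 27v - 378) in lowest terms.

Euclidean algorithm in ℚ[v]:
  v**4 - 7v**3 - 18v**2 + 108v + 216 = (v**4 - 5v**3 + 9v**2 - 27v - 378) + (-2v**3 - 27v**2 + 135v + 594)
  v**4 - 5v**3 + 9v**2 - 27v - 378 = (-(1/2)v + 37/4)(-2v**3 - 27v**2 + 135v + 594) + ((1305/4)v**2 - (3915/4)v - 11745/2)
  -2v**3 - 27v**2 + 135v + 594 = (-(8/1305)v - 44/435)((1305/4)v**2 - (3915/4)v - 11745/2) + (0)
Last nonzero remainder: (1305/4)v**2 - (3915/4)v - 11745/2. Dividing through by 1305/4 gives the monic gcd v**2 - 3v - 18.
Cancel v**2 - 3v - 18 from numerator and denominator to get the reduced form.

(v**2 - 4v - 12)/(v**2 - 2v + 21)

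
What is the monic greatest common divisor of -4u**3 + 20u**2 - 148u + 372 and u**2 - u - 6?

Euclidean algorithm in ℚ[u]:
  -4u**3 + 20u**2 - 148u + 372 = (-4u + 16)(u**2 - u - 6) + (-156u + 468)
  u**2 - u - 6 = (-(1/156)u - 1/78)(-156u + 468) + (0)
Last nonzero remainder: -156u + 468. Dividing through by -156 gives the monic gcd u - 3.

u - 3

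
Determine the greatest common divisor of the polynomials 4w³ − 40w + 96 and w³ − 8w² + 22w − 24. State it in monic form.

w² − 4w + 6

Repeated division with remainder:
  4w³ − 40w + 96 = (4)(w³ − 8w² + 22w − 24) + (32w² − 128w + 192)
  w³ − 8w² + 22w − 24 = ((1/32)w − 1/8)(32w² − 128w + 192) + (0)
Last nonzero remainder: 32w² − 128w + 192. Dividing through by 32 gives the monic gcd w² − 4w + 6.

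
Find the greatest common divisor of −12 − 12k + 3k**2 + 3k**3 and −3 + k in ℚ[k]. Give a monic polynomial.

1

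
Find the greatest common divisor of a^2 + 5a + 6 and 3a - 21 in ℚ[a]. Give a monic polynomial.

Euclidean algorithm in ℚ[a]:
  a^2 + 5a + 6 = ((1/3)a + 4)(3a - 21) + (90)
  3a - 21 = ((1/30)a - 7/30)(90) + (0)
The last nonzero remainder is the constant 90, so the polynomials are coprime and gcd = 1.

1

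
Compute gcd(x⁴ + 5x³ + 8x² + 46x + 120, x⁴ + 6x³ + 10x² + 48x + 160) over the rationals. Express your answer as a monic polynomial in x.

x³ + 2x² + 2x + 40

Apply the Euclidean algorithm:
  x⁴ + 5x³ + 8x² + 46x + 120 = (x⁴ + 6x³ + 10x² + 48x + 160) + (−x³ − 2x² − 2x − 40)
  x⁴ + 6x³ + 10x² + 48x + 160 = (−x − 4)(−x³ − 2x² − 2x − 40) + (0)
Last nonzero remainder: −x³ − 2x² − 2x − 40. Dividing through by −1 gives the monic gcd x³ + 2x² + 2x + 40.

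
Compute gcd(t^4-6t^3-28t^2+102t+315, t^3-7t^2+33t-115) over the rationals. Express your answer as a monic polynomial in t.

Repeated division with remainder:
  t^4-6t^3-28t^2+102t+315 = (t+1)(t^3-7t^2+33t-115) + (-54t^2+184t+430)
  t^3-7t^2+33t-115 = (-(1/54)t+97/1458)(-54t^2+184t+430) + ((20938/729)t-104690/729)
  -54t^2+184t+430 = (-(19683/10469)t-31347/10469)((20938/729)t-104690/729) + (0)
Last nonzero remainder: (20938/729)t-104690/729. Dividing through by 20938/729 gives the monic gcd t-5.

t-5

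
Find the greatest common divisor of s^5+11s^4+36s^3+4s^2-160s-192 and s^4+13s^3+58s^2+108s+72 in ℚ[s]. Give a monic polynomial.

s^2+5s+6

By polynomial division,
  s^5+11s^4+36s^3+4s^2-160s-192 = (s-2)(s^4+13s^3+58s^2+108s+72) + (4s^3+12s^2-16s-48)
  s^4+13s^3+58s^2+108s+72 = ((1/4)s+5/2)(4s^3+12s^2-16s-48) + (32s^2+160s+192)
  4s^3+12s^2-16s-48 = ((1/8)s-1/4)(32s^2+160s+192) + (0)
Last nonzero remainder: 32s^2+160s+192. Dividing through by 32 gives the monic gcd s^2+5s+6.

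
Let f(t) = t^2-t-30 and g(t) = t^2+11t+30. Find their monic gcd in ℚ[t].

t+5

Euclidean algorithm in ℚ[t]:
  t^2-t-30 = (t^2+11t+30) + (-12t-60)
  t^2+11t+30 = (-(1/12)t-1/2)(-12t-60) + (0)
Last nonzero remainder: -12t-60. Dividing through by -12 gives the monic gcd t+5.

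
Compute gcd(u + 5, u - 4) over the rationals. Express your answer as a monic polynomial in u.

1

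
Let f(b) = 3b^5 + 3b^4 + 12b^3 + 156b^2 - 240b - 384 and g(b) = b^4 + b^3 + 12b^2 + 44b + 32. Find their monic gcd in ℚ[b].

Apply the Euclidean algorithm:
  3b^5 + 3b^4 + 12b^3 + 156b^2 - 240b - 384 = (3b)(b^4 + b^3 + 12b^2 + 44b + 32) + (-24b^3 + 24b^2 - 336b - 384)
  b^4 + b^3 + 12b^2 + 44b + 32 = (-(1/24)b - 1/12)(-24b^3 + 24b^2 - 336b - 384) + (0)
Last nonzero remainder: -24b^3 + 24b^2 - 336b - 384. Dividing through by -24 gives the monic gcd b^3 - b^2 + 14b + 16.

b^3 - b^2 + 14b + 16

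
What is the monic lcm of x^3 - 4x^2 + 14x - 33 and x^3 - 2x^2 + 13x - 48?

x^5 - 3x^4 + 26x^3 - 83x^2 + 191x - 528

Repeated division with remainder:
  x^3 - 4x^2 + 14x - 33 = (x^3 - 2x^2 + 13x - 48) + (-2x^2 + x + 15)
  x^3 - 2x^2 + 13x - 48 = (-(1/2)x + 3/4)(-2x^2 + x + 15) + ((79/4)x - 237/4)
  -2x^2 + x + 15 = (-(8/79)x - 20/79)((79/4)x - 237/4) + (0)
Last nonzero remainder: (79/4)x - 237/4. Dividing through by 79/4 gives the monic gcd x - 3.
Then lcm(f, g) = f·g / gcd(f, g); expanding and making the result monic gives the answer.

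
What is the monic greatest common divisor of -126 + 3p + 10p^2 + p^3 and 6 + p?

6 + p

By polynomial division,
  p^3 + 10p^2 + 3p - 126 = (p^2 + 4p - 21)(p + 6) + (0)
The last nonzero remainder p + 6 is already monic.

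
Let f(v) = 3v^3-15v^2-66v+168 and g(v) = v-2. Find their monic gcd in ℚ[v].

v-2

Repeated division with remainder:
  3v^3-15v^2-66v+168 = (3v^2-9v-84)(v-2) + (0)
The last nonzero remainder v-2 is already monic.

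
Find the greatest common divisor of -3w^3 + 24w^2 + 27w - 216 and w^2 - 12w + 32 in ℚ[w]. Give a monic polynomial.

w - 8

By polynomial division,
  -3w^3 + 24w^2 + 27w - 216 = (-3w - 12)(w^2 - 12w + 32) + (-21w + 168)
  w^2 - 12w + 32 = (-(1/21)w + 4/21)(-21w + 168) + (0)
Last nonzero remainder: -21w + 168. Dividing through by -21 gives the monic gcd w - 8.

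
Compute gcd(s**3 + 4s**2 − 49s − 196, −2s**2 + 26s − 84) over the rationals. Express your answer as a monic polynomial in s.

s − 7

Apply the Euclidean algorithm:
  s**3 + 4s**2 − 49s − 196 = (−(1/2)s − 17/2)(−2s**2 + 26s − 84) + (130s − 910)
  −2s**2 + 26s − 84 = (−(1/65)s + 6/65)(130s − 910) + (0)
Last nonzero remainder: 130s − 910. Dividing through by 130 gives the monic gcd s − 7.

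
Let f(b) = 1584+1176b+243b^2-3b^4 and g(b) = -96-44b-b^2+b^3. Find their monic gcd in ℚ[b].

12+7b+b^2

Repeated division with remainder:
  -3b^4+243b^2+1176b+1584 = (-3b-3)(b^3-b^2-44b-96) + (108b^2+756b+1296)
  b^3-b^2-44b-96 = ((1/108)b-2/27)(108b^2+756b+1296) + (0)
Last nonzero remainder: 108b^2+756b+1296. Dividing through by 108 gives the monic gcd b^2+7b+12.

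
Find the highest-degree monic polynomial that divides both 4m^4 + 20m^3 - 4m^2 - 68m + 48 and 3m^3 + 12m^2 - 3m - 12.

m^2 + 3m - 4

Apply the Euclidean algorithm:
  4m^4 + 20m^3 - 4m^2 - 68m + 48 = ((4/3)m + 4/3)(3m^3 + 12m^2 - 3m - 12) + (-16m^2 - 48m + 64)
  3m^3 + 12m^2 - 3m - 12 = (-(3/16)m - 3/16)(-16m^2 - 48m + 64) + (0)
Last nonzero remainder: -16m^2 - 48m + 64. Dividing through by -16 gives the monic gcd m^2 + 3m - 4.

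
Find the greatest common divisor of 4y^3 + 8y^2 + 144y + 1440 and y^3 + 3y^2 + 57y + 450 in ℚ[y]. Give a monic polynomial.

Euclidean algorithm in ℚ[y]:
  4y^3 + 8y^2 + 144y + 1440 = (4)(y^3 + 3y^2 + 57y + 450) + (-4y^2 - 84y - 360)
  y^3 + 3y^2 + 57y + 450 = (-(1/4)y + 9/2)(-4y^2 - 84y - 360) + (345y + 2070)
  -4y^2 - 84y - 360 = (-(4/345)y - 4/23)(345y + 2070) + (0)
Last nonzero remainder: 345y + 2070. Dividing through by 345 gives the monic gcd y + 6.

y + 6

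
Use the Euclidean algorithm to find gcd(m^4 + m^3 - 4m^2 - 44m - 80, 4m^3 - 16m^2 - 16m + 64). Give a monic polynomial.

m^2 - 2m - 8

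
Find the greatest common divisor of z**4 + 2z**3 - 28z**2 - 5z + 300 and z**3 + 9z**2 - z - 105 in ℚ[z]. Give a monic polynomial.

Repeated division with remainder:
  z**4 + 2z**3 - 28z**2 - 5z + 300 = (z - 7)(z**3 + 9z**2 - z - 105) + (36z**2 + 93z - 435)
  z**3 + 9z**2 - z - 105 = ((1/36)z + 77/432)(36z**2 + 93z - 435) + (-(791/144)z - 3955/144)
  36z**2 + 93z - 435 = (-(5184/791)z + 12528/791)(-(791/144)z - 3955/144) + (0)
Last nonzero remainder: -(791/144)z - 3955/144. Dividing through by -791/144 gives the monic gcd z + 5.

z + 5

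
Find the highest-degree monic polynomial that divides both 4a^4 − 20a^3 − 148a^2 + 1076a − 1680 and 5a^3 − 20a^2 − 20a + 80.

By polynomial division,
  4a^4 − 20a^3 − 148a^2 + 1076a − 1680 = ((4/5)a − 4/5)(5a^3 − 20a^2 − 20a + 80) + (−148a^2 + 996a − 1616)
  5a^3 − 20a^2 − 20a + 80 = (−(5/148)a − 505/5476)(−148a^2 + 996a − 1616) + ((23625/1369)a − 94500/1369)
  −148a^2 + 996a − 1616 = (−(202612/23625)a + 553076/23625)((23625/1369)a − 94500/1369) + (0)
Last nonzero remainder: (23625/1369)a − 94500/1369. Dividing through by 23625/1369 gives the monic gcd a − 4.

a − 4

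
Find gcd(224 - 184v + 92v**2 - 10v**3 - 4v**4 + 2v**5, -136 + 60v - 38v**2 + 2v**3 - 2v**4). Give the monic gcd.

By polynomial division,
  2v**5 - 4v**4 - 10v**3 + 92v**2 - 184v + 224 = (-v + 1)(-2v**4 + 2v**3 - 38v**2 + 60v - 136) + (-50v**3 + 190v**2 - 380v + 360)
  -2v**4 + 2v**3 - 38v**2 + 60v - 136 = ((1/25)v + 14/125)(-50v**3 + 190v**2 - 380v + 360) + (-(1102/25)v**2 + (2204/25)v - 4408/25)
  -50v**3 + 190v**2 - 380v + 360 = ((625/551)v - 1125/551)(-(1102/25)v**2 + (2204/25)v - 4408/25) + (0)
Last nonzero remainder: -(1102/25)v**2 + (2204/25)v - 4408/25. Dividing through by -1102/25 gives the monic gcd v**2 - 2v + 4.

4 - 2v + v**2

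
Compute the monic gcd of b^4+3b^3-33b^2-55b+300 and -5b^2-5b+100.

b^2+b-20

Apply the Euclidean algorithm:
  b^4+3b^3-33b^2-55b+300 = (-(1/5)b^2-(2/5)b+3)(-5b^2-5b+100) + (0)
Last nonzero remainder: -5b^2-5b+100. Dividing through by -5 gives the monic gcd b^2+b-20.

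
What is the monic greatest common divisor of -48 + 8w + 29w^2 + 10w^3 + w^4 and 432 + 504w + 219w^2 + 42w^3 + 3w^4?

48 + 40w + 11w^2 + w^3

By polynomial division,
  w^4 + 10w^3 + 29w^2 + 8w - 48 = (1/3)(3w^4 + 42w^3 + 219w^2 + 504w + 432) + (-4w^3 - 44w^2 - 160w - 192)
  3w^4 + 42w^3 + 219w^2 + 504w + 432 = (-(3/4)w - 9/4)(-4w^3 - 44w^2 - 160w - 192) + (0)
Last nonzero remainder: -4w^3 - 44w^2 - 160w - 192. Dividing through by -4 gives the monic gcd w^3 + 11w^2 + 40w + 48.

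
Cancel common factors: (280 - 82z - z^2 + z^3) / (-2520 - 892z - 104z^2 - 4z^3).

By polynomial division,
  z^3 - z^2 - 82z + 280 = (-1/4)(-4z^3 - 104z^2 - 892z - 2520) + (-27z^2 - 305z - 350)
  -4z^3 - 104z^2 - 892z - 2520 = ((4/27)z + 1588/729)(-27z^2 - 305z - 350) + (-(128128/729)z - 1281280/729)
  -27z^2 - 305z - 350 = ((19683/128128)z + 3645/18304)(-(128128/729)z - 1281280/729) + (0)
Last nonzero remainder: -(128128/729)z - 1281280/729. Dividing through by -128128/729 gives the monic gcd z + 10.
Cancel z + 10 from numerator and denominator to get the reduced form.

(-28 + 11z - z^2)/(252 + 64z + 4z^2)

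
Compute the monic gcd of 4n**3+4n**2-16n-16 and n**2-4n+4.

Repeated division with remainder:
  4n**3+4n**2-16n-16 = (4n+20)(n**2-4n+4) + (48n-96)
  n**2-4n+4 = ((1/48)n-1/24)(48n-96) + (0)
Last nonzero remainder: 48n-96. Dividing through by 48 gives the monic gcd n-2.

n-2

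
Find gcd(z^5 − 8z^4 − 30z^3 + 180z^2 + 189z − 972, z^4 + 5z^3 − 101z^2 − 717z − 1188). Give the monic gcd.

Repeated division with remainder:
  z^5 − 8z^4 − 30z^3 + 180z^2 + 189z − 972 = (z − 13)(z^4 + 5z^3 − 101z^2 − 717z − 1188) + (136z^3 − 416z^2 − 7944z − 16416)
  z^4 + 5z^3 − 101z^2 − 717z − 1188 = ((1/136)z + 137/2312)(136z^3 − 416z^2 − 7944z − 16416) + (−(5184/289)z^2 − (36288/289)z − 62208/289)
  136z^3 − 416z^2 − 7944z − 16416 = (−(4913/648)z + 5491/72)(−(5184/289)z^2 − (36288/289)z − 62208/289) + (0)
Last nonzero remainder: −(5184/289)z^2 − (36288/289)z − 62208/289. Dividing through by −5184/289 gives the monic gcd z^2 + 7z + 12.

z^2 + 7z + 12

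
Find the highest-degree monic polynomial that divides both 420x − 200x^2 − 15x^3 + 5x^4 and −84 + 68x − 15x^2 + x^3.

14 − 9x + x^2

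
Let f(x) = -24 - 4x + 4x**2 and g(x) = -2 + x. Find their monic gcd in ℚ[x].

Apply the Euclidean algorithm:
  4x**2 - 4x - 24 = (4x + 4)(x - 2) + (-16)
  x - 2 = (-(1/16)x + 1/8)(-16) + (0)
The last nonzero remainder is the constant -16, so the polynomials are coprime and gcd = 1.

1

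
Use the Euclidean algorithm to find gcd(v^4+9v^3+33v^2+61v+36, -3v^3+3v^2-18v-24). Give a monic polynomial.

Apply the Euclidean algorithm:
  v^4+9v^3+33v^2+61v+36 = (-(1/3)v-10/3)(-3v^3+3v^2-18v-24) + (37v^2-7v-44)
  -3v^3+3v^2-18v-24 = (-(3/37)v+90/1369)(37v^2-7v-44) + (-(28896/1369)v-28896/1369)
  37v^2-7v-44 = (-(50653/28896)v+15059/7224)(-(28896/1369)v-28896/1369) + (0)
Last nonzero remainder: -(28896/1369)v-28896/1369. Dividing through by -28896/1369 gives the monic gcd v+1.

v+1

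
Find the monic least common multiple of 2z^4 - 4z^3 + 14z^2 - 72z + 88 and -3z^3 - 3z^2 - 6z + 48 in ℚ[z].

Apply the Euclidean algorithm:
  2z^4 - 4z^3 + 14z^2 - 72z + 88 = (-(2/3)z + 2)(-3z^3 - 3z^2 - 6z + 48) + (16z^2 - 28z - 8)
  -3z^3 - 3z^2 - 6z + 48 = (-(3/16)z - 33/64)(16z^2 - 28z - 8) + (-(351/16)z + 351/8)
  16z^2 - 28z - 8 = (-(256/351)z - 64/351)(-(351/16)z + 351/8) + (0)
Last nonzero remainder: -(351/16)z + 351/8. Dividing through by -351/16 gives the monic gcd z - 2.
Then lcm(f, g) = f·g / gcd(f, g); expanding and making the result monic gives the answer.

z^6 + z^5 + 9z^4 - 31z^3 - 8z^2 - 156z + 352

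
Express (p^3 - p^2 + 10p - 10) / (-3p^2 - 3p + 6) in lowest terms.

(-p^2 - 10)/(3p + 6)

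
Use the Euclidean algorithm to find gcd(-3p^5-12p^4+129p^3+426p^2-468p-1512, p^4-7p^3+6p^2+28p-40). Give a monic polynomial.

Euclidean algorithm in ℚ[p]:
  -3p^5-12p^4+129p^3+426p^2-468p-1512 = (-3p-33)(p^4-7p^3+6p^2+28p-40) + (-84p^3+708p^2+336p-2832)
  p^4-7p^3+6p^2+28p-40 = (-(1/84)p-5/294)(-84p^3+708p^2+336p-2832) + ((1080/49)p^2-4320/49)
  -84p^3+708p^2+336p-2832 = (-(343/90)p+2891/90)((1080/49)p^2-4320/49) + (0)
Last nonzero remainder: (1080/49)p^2-4320/49. Dividing through by 1080/49 gives the monic gcd p^2-4.

p^2-4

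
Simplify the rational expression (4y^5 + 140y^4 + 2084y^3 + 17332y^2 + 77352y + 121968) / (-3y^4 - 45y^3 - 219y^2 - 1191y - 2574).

Apply the Euclidean algorithm:
  4y^5 + 140y^4 + 2084y^3 + 17332y^2 + 77352y + 121968 = (-(4/3)y - 80/3)(-3y^4 - 45y^3 - 219y^2 - 1191y - 2574) + (592y^3 + 9904y^2 + 42160y + 53328)
  -3y^4 - 45y^3 - 219y^2 - 1191y - 2574 = (-(3/592)y + 12/1369)(592y^3 + 9904y^2 + 42160y + 53328) + (-(126174/1369)y^2 - (1766436/1369)y - 4163742/1369)
  592y^3 + 9904y^2 + 42160y + 53328 = (-(405224/63087)y - 1106152/63087)(-(126174/1369)y^2 - (1766436/1369)y - 4163742/1369) + (0)
Last nonzero remainder: -(126174/1369)y^2 - (1766436/1369)y - 4163742/1369. Dividing through by -126174/1369 gives the monic gcd y^2 + 14y + 33.
Cancel y^2 + 14y + 33 from numerator and denominator to get the reduced form.

(-4y^3 - 84y^2 - 776y - 3696)/(3y^2 + 3y + 78)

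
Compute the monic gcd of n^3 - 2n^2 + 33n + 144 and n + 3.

n + 3

Euclidean algorithm in ℚ[n]:
  n^3 - 2n^2 + 33n + 144 = (n^2 - 5n + 48)(n + 3) + (0)
The last nonzero remainder n + 3 is already monic.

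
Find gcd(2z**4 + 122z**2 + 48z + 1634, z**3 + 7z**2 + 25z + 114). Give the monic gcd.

Euclidean algorithm in ℚ[z]:
  2z**4 + 122z**2 + 48z + 1634 = (2z − 14)(z**3 + 7z**2 + 25z + 114) + (170z**2 + 170z + 3230)
  z**3 + 7z**2 + 25z + 114 = ((1/170)z + 3/85)(170z**2 + 170z + 3230) + (0)
Last nonzero remainder: 170z**2 + 170z + 3230. Dividing through by 170 gives the monic gcd z**2 + z + 19.

z**2 + z + 19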